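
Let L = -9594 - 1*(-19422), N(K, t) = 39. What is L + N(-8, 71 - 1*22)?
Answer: 9867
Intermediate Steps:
L = 9828 (L = -9594 + 19422 = 9828)
L + N(-8, 71 - 1*22) = 9828 + 39 = 9867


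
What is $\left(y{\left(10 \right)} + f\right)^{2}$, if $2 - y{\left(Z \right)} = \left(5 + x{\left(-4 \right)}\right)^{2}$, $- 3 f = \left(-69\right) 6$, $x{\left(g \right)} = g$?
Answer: $19321$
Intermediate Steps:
$f = 138$ ($f = - \frac{\left(-69\right) 6}{3} = \left(- \frac{1}{3}\right) \left(-414\right) = 138$)
$y{\left(Z \right)} = 1$ ($y{\left(Z \right)} = 2 - \left(5 - 4\right)^{2} = 2 - 1^{2} = 2 - 1 = 1$)
$\left(y{\left(10 \right)} + f\right)^{2} = \left(1 + 138\right)^{2} = 139^{2} = 19321$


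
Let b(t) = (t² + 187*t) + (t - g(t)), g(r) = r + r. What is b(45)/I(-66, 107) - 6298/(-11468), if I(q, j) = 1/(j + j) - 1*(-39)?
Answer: 271951909/1018334 ≈ 267.06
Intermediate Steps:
g(r) = 2*r
b(t) = t² + 186*t (b(t) = (t² + 187*t) + (t - 2*t) = (t² + 187*t) - t = t² + 186*t)
I(q, j) = 39 + 1/(2*j) (I(q, j) = 1/(2*j) + 39 = 39 + 1/(2*j))
b(45)/I(-66, 107) - 6298/(-11468) = (45*(186 + 45))/(39 + (½)/107) - 6298/(-11468) = (45*231)/(39 + (½)*(1/107)) - 6298*(-1/11468) = 10395/(39 + 1/214) + 67/122 = 10395/(8347/214) + 67/122 = 10395*(214/8347) + 67/122 = 2224530/8347 + 67/122 = 271951909/1018334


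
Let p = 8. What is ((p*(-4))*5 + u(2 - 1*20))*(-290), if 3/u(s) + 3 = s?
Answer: 325090/7 ≈ 46441.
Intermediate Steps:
u(s) = 3/(-3 + s)
((p*(-4))*5 + u(2 - 1*20))*(-290) = ((8*(-4))*5 + 3/(-3 + (2 - 1*20)))*(-290) = (-32*5 + 3/(-3 + (2 - 20)))*(-290) = (-160 + 3/(-3 - 18))*(-290) = (-160 + 3/(-21))*(-290) = (-160 + 3*(-1/21))*(-290) = (-160 - ⅐)*(-290) = -1121/7*(-290) = 325090/7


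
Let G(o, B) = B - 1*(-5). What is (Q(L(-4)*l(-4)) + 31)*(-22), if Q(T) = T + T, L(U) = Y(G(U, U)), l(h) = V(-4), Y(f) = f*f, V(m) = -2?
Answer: -594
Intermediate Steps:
G(o, B) = 5 + B (G(o, B) = B + 5 = 5 + B)
Y(f) = f²
l(h) = -2
L(U) = (5 + U)²
Q(T) = 2*T
(Q(L(-4)*l(-4)) + 31)*(-22) = (2*((5 - 4)²*(-2)) + 31)*(-22) = (2*(1²*(-2)) + 31)*(-22) = (2*(1*(-2)) + 31)*(-22) = (2*(-2) + 31)*(-22) = (-4 + 31)*(-22) = 27*(-22) = -594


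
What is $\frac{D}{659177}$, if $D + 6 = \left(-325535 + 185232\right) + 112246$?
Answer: $- \frac{28063}{659177} \approx -0.042573$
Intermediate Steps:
$D = -28063$ ($D = -6 + \left(\left(-325535 + 185232\right) + 112246\right) = -6 + \left(-140303 + 112246\right) = -6 - 28057 = -28063$)
$\frac{D}{659177} = - \frac{28063}{659177}$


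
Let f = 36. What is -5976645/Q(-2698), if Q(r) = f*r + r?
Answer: 5976645/99826 ≈ 59.871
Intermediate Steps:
Q(r) = 37*r (Q(r) = 36*r + r = 37*r)
-5976645/Q(-2698) = -5976645/(37*(-2698)) = -5976645/(-99826) = -5976645*(-1/99826) = 5976645/99826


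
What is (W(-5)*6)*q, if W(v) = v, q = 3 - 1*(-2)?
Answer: -150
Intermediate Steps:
q = 5 (q = 3 + 2 = 5)
(W(-5)*6)*q = -5*6*5 = -30*5 = -150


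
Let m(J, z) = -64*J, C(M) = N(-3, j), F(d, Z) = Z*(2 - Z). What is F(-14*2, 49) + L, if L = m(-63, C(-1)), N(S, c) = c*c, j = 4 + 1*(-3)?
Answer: 1729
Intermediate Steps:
j = 1 (j = 4 - 3 = 1)
N(S, c) = c²
C(M) = 1 (C(M) = 1² = 1)
L = 4032 (L = -64*(-63) = 4032)
F(-14*2, 49) + L = 49*(2 - 1*49) + 4032 = 49*(2 - 49) + 4032 = 49*(-47) + 4032 = -2303 + 4032 = 1729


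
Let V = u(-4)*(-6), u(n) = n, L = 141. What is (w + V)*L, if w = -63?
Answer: -5499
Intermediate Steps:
V = 24 (V = -4*(-6) = 24)
(w + V)*L = (-63 + 24)*141 = -39*141 = -5499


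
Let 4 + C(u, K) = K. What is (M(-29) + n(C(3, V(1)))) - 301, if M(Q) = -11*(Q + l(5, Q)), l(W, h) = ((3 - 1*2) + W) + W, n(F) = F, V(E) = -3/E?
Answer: -110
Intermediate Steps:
C(u, K) = -4 + K
l(W, h) = 1 + 2*W (l(W, h) = ((3 - 2) + W) + W = (1 + W) + W = 1 + 2*W)
M(Q) = -121 - 11*Q (M(Q) = -11*(Q + (1 + 2*5)) = -11*(Q + (1 + 10)) = -11*(Q + 11) = -11*(11 + Q) = -121 - 11*Q)
(M(-29) + n(C(3, V(1)))) - 301 = ((-121 - 11*(-29)) + (-4 - 3/1)) - 301 = ((-121 + 319) + (-4 - 3*1)) - 301 = (198 + (-4 - 3)) - 301 = (198 - 7) - 301 = 191 - 301 = -110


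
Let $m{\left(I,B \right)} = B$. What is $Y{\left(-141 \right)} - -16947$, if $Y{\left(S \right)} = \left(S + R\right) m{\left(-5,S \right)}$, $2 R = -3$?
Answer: $\frac{74079}{2} \approx 37040.0$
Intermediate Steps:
$R = - \frac{3}{2}$ ($R = \frac{1}{2} \left(-3\right) = - \frac{3}{2} \approx -1.5$)
$Y{\left(S \right)} = S \left(- \frac{3}{2} + S\right)$ ($Y{\left(S \right)} = \left(S - \frac{3}{2}\right) S = \left(- \frac{3}{2} + S\right) S = S \left(- \frac{3}{2} + S\right)$)
$Y{\left(-141 \right)} - -16947 = \frac{1}{2} \left(-141\right) \left(-3 + 2 \left(-141\right)\right) - -16947 = \frac{1}{2} \left(-141\right) \left(-3 - 282\right) + 16947 = \frac{1}{2} \left(-141\right) \left(-285\right) + 16947 = \frac{40185}{2} + 16947 = \frac{74079}{2}$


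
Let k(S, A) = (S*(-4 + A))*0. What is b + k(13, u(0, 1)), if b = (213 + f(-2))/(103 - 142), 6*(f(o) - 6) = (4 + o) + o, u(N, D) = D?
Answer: -73/13 ≈ -5.6154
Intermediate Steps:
f(o) = 20/3 + o/3 (f(o) = 6 + ((4 + o) + o)/6 = 6 + (4 + 2*o)/6 = 6 + (⅔ + o/3) = 20/3 + o/3)
k(S, A) = 0
b = -73/13 (b = (213 + (20/3 + (⅓)*(-2)))/(103 - 142) = (213 + (20/3 - ⅔))/(-39) = (213 + 6)*(-1/39) = 219*(-1/39) = -73/13 ≈ -5.6154)
b + k(13, u(0, 1)) = -73/13 + 0 = -73/13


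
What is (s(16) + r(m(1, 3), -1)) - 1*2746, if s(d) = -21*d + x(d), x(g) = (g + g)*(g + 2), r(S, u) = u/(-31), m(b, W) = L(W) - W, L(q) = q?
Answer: -77685/31 ≈ -2506.0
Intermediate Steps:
m(b, W) = 0 (m(b, W) = W - W = 0)
r(S, u) = -u/31 (r(S, u) = u*(-1/31) = -u/31)
x(g) = 2*g*(2 + g) (x(g) = (2*g)*(2 + g) = 2*g*(2 + g))
s(d) = -21*d + 2*d*(2 + d)
(s(16) + r(m(1, 3), -1)) - 1*2746 = (16*(-17 + 2*16) - 1/31*(-1)) - 1*2746 = (16*(-17 + 32) + 1/31) - 2746 = (16*15 + 1/31) - 2746 = (240 + 1/31) - 2746 = 7441/31 - 2746 = -77685/31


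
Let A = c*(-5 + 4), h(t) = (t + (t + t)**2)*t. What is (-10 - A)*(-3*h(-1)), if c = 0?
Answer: -90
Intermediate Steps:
h(t) = t*(t + 4*t**2) (h(t) = (t + (2*t)**2)*t = (t + 4*t**2)*t = t*(t + 4*t**2))
A = 0 (A = 0*(-5 + 4) = 0*(-1) = 0)
(-10 - A)*(-3*h(-1)) = (-10 - 1*0)*(-3*(-1)**2*(1 + 4*(-1))) = (-10 + 0)*(-3*(1 - 4)) = -(-30)*1*(-3) = -(-30)*(-3) = -10*9 = -90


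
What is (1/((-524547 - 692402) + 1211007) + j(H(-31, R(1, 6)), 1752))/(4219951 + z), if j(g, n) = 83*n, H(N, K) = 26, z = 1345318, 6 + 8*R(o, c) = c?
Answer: 864061871/33068828398 ≈ 0.026129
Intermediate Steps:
R(o, c) = -¾ + c/8
(1/((-524547 - 692402) + 1211007) + j(H(-31, R(1, 6)), 1752))/(4219951 + z) = (1/((-524547 - 692402) + 1211007) + 83*1752)/(4219951 + 1345318) = (1/(-1216949 + 1211007) + 145416)/5565269 = (1/(-5942) + 145416)*(1/5565269) = (-1/5942 + 145416)*(1/5565269) = (864061871/5942)*(1/5565269) = 864061871/33068828398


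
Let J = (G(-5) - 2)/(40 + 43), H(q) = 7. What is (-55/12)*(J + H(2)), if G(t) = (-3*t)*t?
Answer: -2310/83 ≈ -27.831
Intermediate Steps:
G(t) = -3*t²
J = -77/83 (J = (-3*(-5)² - 2)/(40 + 43) = (-3*25 - 2)/83 = (-75 - 2)*(1/83) = -77*1/83 = -77/83 ≈ -0.92771)
(-55/12)*(J + H(2)) = (-55/12)*(-77/83 + 7) = -55*1/12*(504/83) = -55/12*504/83 = -2310/83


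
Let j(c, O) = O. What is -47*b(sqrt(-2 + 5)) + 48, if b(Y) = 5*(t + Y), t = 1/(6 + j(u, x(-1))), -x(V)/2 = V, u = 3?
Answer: 149/8 - 235*sqrt(3) ≈ -388.41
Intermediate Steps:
x(V) = -2*V
t = 1/8 (t = 1/(6 - 2*(-1)) = 1/(6 + 2) = 1/8 ≈ 0.12500)
b(Y) = 5/8 + 5*Y (b(Y) = 5*(1/8 + Y) = 5/8 + 5*Y)
-47*b(sqrt(-2 + 5)) + 48 = -47*(5/8 + 5*sqrt(-2 + 5)) + 48 = -47*(5/8 + 5*sqrt(3)) + 48 = (-235/8 - 235*sqrt(3)) + 48 = 149/8 - 235*sqrt(3)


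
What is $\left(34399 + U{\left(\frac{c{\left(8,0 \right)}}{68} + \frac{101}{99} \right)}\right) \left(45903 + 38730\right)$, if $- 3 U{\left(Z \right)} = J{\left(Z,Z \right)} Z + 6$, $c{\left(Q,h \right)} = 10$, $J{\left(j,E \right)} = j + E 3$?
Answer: $\frac{8245283568384538}{2832489} \approx 2.911 \cdot 10^{9}$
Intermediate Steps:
$J{\left(j,E \right)} = j + 3 E$
$U{\left(Z \right)} = -2 - \frac{4 Z^{2}}{3}$ ($U{\left(Z \right)} = - \frac{\left(Z + 3 Z\right) Z + 6}{3} = - \frac{4 Z Z + 6}{3} = - \frac{4 Z^{2} + 6}{3} = - \frac{6 + 4 Z^{2}}{3} = -2 - \frac{4 Z^{2}}{3}$)
$\left(34399 + U{\left(\frac{c{\left(8,0 \right)}}{68} + \frac{101}{99} \right)}\right) \left(45903 + 38730\right) = \left(34399 - \left(2 + \frac{4 \left(\frac{10}{68} + \frac{101}{99}\right)^{2}}{3}\right)\right) \left(45903 + 38730\right) = \left(34399 - \left(2 + \frac{4 \left(10 \cdot \frac{1}{68} + 101 \cdot \frac{1}{99}\right)^{2}}{3}\right)\right) 84633 = \left(34399 - \left(2 + \frac{4 \left(\frac{5}{34} + \frac{101}{99}\right)^{2}}{3}\right)\right) 84633 = \left(34399 - \left(2 + \frac{4 \left(\frac{3929}{3366}\right)^{2}}{3}\right)\right) 84633 = \left(34399 - \frac{32431975}{8497467}\right) 84633 = \frac{292271935358}{8497467} \cdot 84633 = \frac{8245283568384538}{2832489}$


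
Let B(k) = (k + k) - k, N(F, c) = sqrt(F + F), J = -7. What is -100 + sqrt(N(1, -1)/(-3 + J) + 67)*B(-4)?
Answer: -100 - 2*sqrt(6700 - 10*sqrt(2))/5 ≈ -132.71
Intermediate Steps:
N(F, c) = sqrt(2)*sqrt(F) (N(F, c) = sqrt(2*F) = sqrt(2)*sqrt(F))
B(k) = k (B(k) = 2*k - k = k)
-100 + sqrt(N(1, -1)/(-3 + J) + 67)*B(-4) = -100 + sqrt((sqrt(2)*sqrt(1))/(-3 - 7) + 67)*(-4) = -100 + sqrt((sqrt(2)*1)/(-10) + 67)*(-4) = -100 + sqrt(-sqrt(2)/10 + 67)*(-4) = -100 + sqrt(67 - sqrt(2)/10)*(-4) = -100 - 4*sqrt(67 - sqrt(2)/10)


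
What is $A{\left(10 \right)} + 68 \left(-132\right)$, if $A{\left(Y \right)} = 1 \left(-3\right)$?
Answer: $-8979$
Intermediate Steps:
$A{\left(Y \right)} = -3$
$A{\left(10 \right)} + 68 \left(-132\right) = -3 + 68 \left(-132\right) = -3 - 8976 = -8979$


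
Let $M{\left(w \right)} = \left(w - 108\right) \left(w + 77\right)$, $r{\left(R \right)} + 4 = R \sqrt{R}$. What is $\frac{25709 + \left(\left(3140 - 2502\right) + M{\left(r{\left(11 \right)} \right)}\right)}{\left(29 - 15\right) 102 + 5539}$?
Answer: $\frac{19502}{6967} - \frac{429 \sqrt{11}}{6967} \approx 2.595$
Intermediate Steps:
$r{\left(R \right)} = -4 + R^{\frac{3}{2}}$ ($r{\left(R \right)} = -4 + R \sqrt{R} = -4 + R^{\frac{3}{2}}$)
$M{\left(w \right)} = \left(-108 + w\right) \left(77 + w\right)$
$\frac{25709 + \left(\left(3140 - 2502\right) + M{\left(r{\left(11 \right)} \right)}\right)}{\left(29 - 15\right) 102 + 5539} = \frac{25709 - \left(7678 - \left(-4 + 11^{\frac{3}{2}}\right)^{2} + 31 \left(-4 + 11^{\frac{3}{2}}\right)\right)}{\left(29 - 15\right) 102 + 5539} = \frac{25709 - \left(7678 - \left(-4 + 11 \sqrt{11}\right)^{2} + 31 \left(-4 + 11 \sqrt{11}\right)\right)}{14 \cdot 102 + 5539} = \frac{25709 + \left(638 + \left(-8316 + \left(-4 + 11 \sqrt{11}\right)^{2} + \left(124 - 341 \sqrt{11}\right)\right)\right)}{1428 + 5539} = \frac{25709 - \left(7554 - \left(-4 + 11 \sqrt{11}\right)^{2} + 341 \sqrt{11}\right)}{6967} = \left(25709 - \left(7554 - \left(-4 + 11 \sqrt{11}\right)^{2} + 341 \sqrt{11}\right)\right) \frac{1}{6967} = \left(18155 + \left(-4 + 11 \sqrt{11}\right)^{2} - 341 \sqrt{11}\right) \frac{1}{6967} = \frac{18155}{6967} - \frac{341 \sqrt{11}}{6967} + \frac{\left(-4 + 11 \sqrt{11}\right)^{2}}{6967}$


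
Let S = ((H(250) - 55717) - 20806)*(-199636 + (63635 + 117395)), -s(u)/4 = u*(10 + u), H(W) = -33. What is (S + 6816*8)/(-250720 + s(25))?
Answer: -118704622/21185 ≈ -5603.2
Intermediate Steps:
s(u) = -4*u*(10 + u)
S = 1424400936 (S = ((-33 - 55717) - 20806)*(-199636 + (63635 + 117395)) = (-55750 - 20806)*(-199636 + 181030) = -76556*(-18606) = 1424400936)
(S + 6816*8)/(-250720 + s(25)) = (1424400936 + 6816*8)/(-250720 - 4*25*(10 + 25)) = (1424400936 + 54528)/(-250720 - 4*25*35) = 1424455464/(-250720 - 3500) = 1424455464/(-254220) = 1424455464*(-1/254220) = -118704622/21185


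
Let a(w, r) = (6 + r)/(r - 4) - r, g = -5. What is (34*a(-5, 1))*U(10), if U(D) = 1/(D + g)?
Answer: -68/3 ≈ -22.667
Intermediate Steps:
U(D) = 1/(-5 + D) (U(D) = 1/(D - 5) = 1/(-5 + D))
a(w, r) = -r + (6 + r)/(-4 + r) (a(w, r) = (6 + r)/(-4 + r) - r = -r + (6 + r)/(-4 + r))
(34*a(-5, 1))*U(10) = (34*((6 - 1*1² + 5*1)/(-4 + 1)))/(-5 + 10) = (34*((6 - 1*1 + 5)/(-3)))/5 = (34*(-(6 - 1 + 5)/3))*(⅕) = (34*(-⅓*10))*(⅕) = (34*(-10/3))*(⅕) = -340/3*⅕ = -68/3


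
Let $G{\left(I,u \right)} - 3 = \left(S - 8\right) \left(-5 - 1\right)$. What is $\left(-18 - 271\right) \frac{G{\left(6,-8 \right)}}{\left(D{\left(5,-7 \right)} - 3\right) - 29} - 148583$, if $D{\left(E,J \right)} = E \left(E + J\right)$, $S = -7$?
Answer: $- \frac{2071203}{14} \approx -1.4794 \cdot 10^{5}$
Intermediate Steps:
$G{\left(I,u \right)} = 93$ ($G{\left(I,u \right)} = 3 + \left(-7 - 8\right) \left(-5 - 1\right) = 3 - -90 = 3 + 90 = 93$)
$\left(-18 - 271\right) \frac{G{\left(6,-8 \right)}}{\left(D{\left(5,-7 \right)} - 3\right) - 29} - 148583 = \left(-18 - 271\right) \frac{93}{\left(5 \left(5 - 7\right) - 3\right) - 29} - 148583 = - 289 \frac{93}{\left(5 \left(-2\right) - 3\right) - 29} - 148583 = - 289 \frac{93}{\left(-10 - 3\right) - 29} - 148583 = - 289 \frac{93}{-13 - 29} - 148583 = - 289 \frac{93}{-42} - 148583 = - 289 \cdot 93 \left(- \frac{1}{42}\right) - 148583 = \left(-289\right) \left(- \frac{31}{14}\right) - 148583 = \frac{8959}{14} - 148583 = - \frac{2071203}{14}$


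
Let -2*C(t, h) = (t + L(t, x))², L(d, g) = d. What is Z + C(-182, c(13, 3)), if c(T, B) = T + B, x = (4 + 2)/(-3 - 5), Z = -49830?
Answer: -116078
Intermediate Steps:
x = -¾ (x = 6/(-8) = 6*(-⅛) = -¾ ≈ -0.75000)
c(T, B) = B + T
C(t, h) = -2*t² (C(t, h) = -(t + t)²/2 = -4*t²/2 = -2*t²)
Z + C(-182, c(13, 3)) = -49830 - 2*(-182)² = -49830 - 2*33124 = -49830 - 66248 = -116078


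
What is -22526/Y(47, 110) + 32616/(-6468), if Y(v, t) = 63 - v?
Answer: -6092501/4312 ≈ -1412.9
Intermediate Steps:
-22526/Y(47, 110) + 32616/(-6468) = -22526/(63 - 1*47) + 32616/(-6468) = -22526/(63 - 47) + 32616*(-1/6468) = -22526/16 - 2718/539 = -22526*1/16 - 2718/539 = -11263/8 - 2718/539 = -6092501/4312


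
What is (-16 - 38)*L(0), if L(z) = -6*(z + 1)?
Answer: 324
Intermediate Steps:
L(z) = -6 - 6*z (L(z) = -6*(1 + z) = -6 - 6*z)
(-16 - 38)*L(0) = (-16 - 38)*(-6 - 6*0) = -54*(-6 + 0) = -54*(-6) = 324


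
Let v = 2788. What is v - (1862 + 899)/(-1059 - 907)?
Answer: 5483969/1966 ≈ 2789.4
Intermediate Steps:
v - (1862 + 899)/(-1059 - 907) = 2788 - (1862 + 899)/(-1059 - 907) = 2788 - 2761/(-1966) = 2788 - 2761*(-1)/1966 = 2788 - 1*(-2761/1966) = 2788 + 2761/1966 = 5483969/1966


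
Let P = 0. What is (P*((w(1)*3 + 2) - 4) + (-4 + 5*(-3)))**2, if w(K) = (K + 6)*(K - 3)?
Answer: 361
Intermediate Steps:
w(K) = (-3 + K)*(6 + K) (w(K) = (6 + K)*(-3 + K) = (-3 + K)*(6 + K))
(P*((w(1)*3 + 2) - 4) + (-4 + 5*(-3)))**2 = (0*(((-18 + 1**2 + 3*1)*3 + 2) - 4) + (-4 + 5*(-3)))**2 = (0*(((-18 + 1 + 3)*3 + 2) - 4) + (-4 - 15))**2 = (0*((-14*3 + 2) - 4) - 19)**2 = (0*((-42 + 2) - 4) - 19)**2 = (0*(-40 - 4) - 19)**2 = (0*(-44) - 19)**2 = (0 - 19)**2 = (-19)**2 = 361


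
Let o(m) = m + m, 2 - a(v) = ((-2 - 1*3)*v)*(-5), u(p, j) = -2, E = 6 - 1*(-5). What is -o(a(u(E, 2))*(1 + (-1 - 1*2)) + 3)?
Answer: 202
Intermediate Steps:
E = 11 (E = 6 + 5 = 11)
a(v) = 2 - 25*v (a(v) = 2 - (-2 - 1*3)*v*(-5) = 2 - (-2 - 3)*v*(-5) = 2 - (-5*v)*(-5) = 2 - 25*v)
o(m) = 2*m
-o(a(u(E, 2))*(1 + (-1 - 1*2)) + 3) = -2*((2 - 25*(-2))*(1 + (-1 - 1*2)) + 3) = -2*((2 + 50)*(1 + (-1 - 2)) + 3) = -2*(52*(1 - 3) + 3) = -2*(52*(-2) + 3) = -2*(-104 + 3) = -2*(-101) = -1*(-202) = 202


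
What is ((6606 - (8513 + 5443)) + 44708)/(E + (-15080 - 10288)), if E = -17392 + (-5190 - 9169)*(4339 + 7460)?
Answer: -37358/169464601 ≈ -0.00022045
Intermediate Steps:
E = -169439233 (E = -17392 - 14359*11799 = -17392 - 169421841 = -169439233)
((6606 - (8513 + 5443)) + 44708)/(E + (-15080 - 10288)) = ((6606 - (8513 + 5443)) + 44708)/(-169439233 + (-15080 - 10288)) = ((6606 - 1*13956) + 44708)/(-169439233 - 25368) = ((6606 - 13956) + 44708)/(-169464601) = (-7350 + 44708)*(-1/169464601) = 37358*(-1/169464601) = -37358/169464601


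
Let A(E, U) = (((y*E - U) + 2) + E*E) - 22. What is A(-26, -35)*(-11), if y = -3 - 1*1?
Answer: -8745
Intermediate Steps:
y = -4 (y = -3 - 1 = -4)
A(E, U) = -20 + E**2 - U - 4*E (A(E, U) = (((-4*E - U) + 2) + E*E) - 22 = (((-U - 4*E) + 2) + E**2) - 22 = ((2 - U - 4*E) + E**2) - 22 = (2 + E**2 - U - 4*E) - 22 = -20 + E**2 - U - 4*E)
A(-26, -35)*(-11) = (-20 + (-26)**2 - 1*(-35) - 4*(-26))*(-11) = (-20 + 676 + 35 + 104)*(-11) = 795*(-11) = -8745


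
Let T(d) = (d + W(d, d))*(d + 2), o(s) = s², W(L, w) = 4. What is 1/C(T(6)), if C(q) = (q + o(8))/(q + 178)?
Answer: 43/24 ≈ 1.7917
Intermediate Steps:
T(d) = (2 + d)*(4 + d) (T(d) = (d + 4)*(d + 2) = (4 + d)*(2 + d) = (2 + d)*(4 + d))
C(q) = (64 + q)/(178 + q) (C(q) = (q + 8²)/(q + 178) = (q + 64)/(178 + q) = (64 + q)/(178 + q))
1/C(T(6)) = 1/((64 + (8 + 6² + 6*6))/(178 + (8 + 6² + 6*6))) = 1/((64 + (8 + 36 + 36))/(178 + (8 + 36 + 36))) = 1/((64 + 80)/(178 + 80)) = 1/(144/258) = 1/((1/258)*144) = 1/(24/43) = 43/24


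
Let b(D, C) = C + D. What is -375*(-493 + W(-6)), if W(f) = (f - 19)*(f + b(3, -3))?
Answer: 128625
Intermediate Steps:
W(f) = f*(-19 + f) (W(f) = (f - 19)*(f + (-3 + 3)) = (-19 + f)*(f + 0) = (-19 + f)*f = f*(-19 + f))
-375*(-493 + W(-6)) = -375*(-493 - 6*(-19 - 6)) = -375*(-493 - 6*(-25)) = -375*(-493 + 150) = -375*(-343) = 128625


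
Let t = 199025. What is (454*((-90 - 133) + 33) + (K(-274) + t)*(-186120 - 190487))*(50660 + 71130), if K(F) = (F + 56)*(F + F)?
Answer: -14608134808778570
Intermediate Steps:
K(F) = 2*F*(56 + F) (K(F) = (56 + F)*(2*F) = 2*F*(56 + F))
(454*((-90 - 133) + 33) + (K(-274) + t)*(-186120 - 190487))*(50660 + 71130) = (454*((-90 - 133) + 33) + (2*(-274)*(56 - 274) + 199025)*(-186120 - 190487))*(50660 + 71130) = (454*(-223 + 33) + (2*(-274)*(-218) + 199025)*(-376607))*121790 = (454*(-190) + (119464 + 199025)*(-376607))*121790 = (-86260 + 318489*(-376607))*121790 = (-86260 - 119945186823)*121790 = -119945273083*121790 = -14608134808778570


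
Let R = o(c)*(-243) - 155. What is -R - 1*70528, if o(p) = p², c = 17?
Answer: -146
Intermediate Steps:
R = -70382 (R = 17²*(-243) - 155 = 289*(-243) - 155 = -70227 - 155 = -70382)
-R - 1*70528 = -1*(-70382) - 1*70528 = 70382 - 70528 = -146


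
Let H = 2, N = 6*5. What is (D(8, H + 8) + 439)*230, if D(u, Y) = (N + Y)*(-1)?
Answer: 91770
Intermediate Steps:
N = 30
D(u, Y) = -30 - Y (D(u, Y) = (30 + Y)*(-1) = -30 - Y)
(D(8, H + 8) + 439)*230 = ((-30 - (2 + 8)) + 439)*230 = ((-30 - 1*10) + 439)*230 = ((-30 - 10) + 439)*230 = (-40 + 439)*230 = 399*230 = 91770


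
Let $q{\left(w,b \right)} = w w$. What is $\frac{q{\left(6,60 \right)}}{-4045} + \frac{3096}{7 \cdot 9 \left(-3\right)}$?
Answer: $- \frac{1392236}{84945} \approx -16.39$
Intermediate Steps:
$q{\left(w,b \right)} = w^{2}$
$\frac{q{\left(6,60 \right)}}{-4045} + \frac{3096}{7 \cdot 9 \left(-3\right)} = \frac{6^{2}}{-4045} + \frac{3096}{7 \cdot 9 \left(-3\right)} = 36 \left(- \frac{1}{4045}\right) + \frac{3096}{63 \left(-3\right)} = - \frac{36}{4045} + \frac{3096}{-189} = - \frac{36}{4045} + 3096 \left(- \frac{1}{189}\right) = - \frac{36}{4045} - \frac{344}{21} = - \frac{1392236}{84945}$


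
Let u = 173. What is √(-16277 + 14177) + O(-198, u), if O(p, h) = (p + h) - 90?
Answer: -115 + 10*I*√21 ≈ -115.0 + 45.826*I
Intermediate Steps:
O(p, h) = -90 + h + p (O(p, h) = (h + p) - 90 = -90 + h + p)
√(-16277 + 14177) + O(-198, u) = √(-16277 + 14177) + (-90 + 173 - 198) = √(-2100) - 115 = 10*I*√21 - 115 = -115 + 10*I*√21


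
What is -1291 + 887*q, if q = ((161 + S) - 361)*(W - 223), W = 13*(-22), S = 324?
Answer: -55985183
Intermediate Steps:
W = -286
q = -63116 (q = ((161 + 324) - 361)*(-286 - 223) = (485 - 361)*(-509) = 124*(-509) = -63116)
-1291 + 887*q = -1291 + 887*(-63116) = -1291 - 55983892 = -55985183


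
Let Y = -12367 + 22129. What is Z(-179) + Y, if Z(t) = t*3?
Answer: 9225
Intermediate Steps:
Z(t) = 3*t
Y = 9762
Z(-179) + Y = 3*(-179) + 9762 = -537 + 9762 = 9225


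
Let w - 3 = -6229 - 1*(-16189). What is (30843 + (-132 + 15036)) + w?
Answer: 55710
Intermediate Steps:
w = 9963 (w = 3 + (-6229 - 1*(-16189)) = 3 + (-6229 + 16189) = 3 + 9960 = 9963)
(30843 + (-132 + 15036)) + w = (30843 + (-132 + 15036)) + 9963 = (30843 + 14904) + 9963 = 45747 + 9963 = 55710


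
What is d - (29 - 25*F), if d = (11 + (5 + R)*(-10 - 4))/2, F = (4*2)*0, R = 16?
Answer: -341/2 ≈ -170.50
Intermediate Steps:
F = 0 (F = 8*0 = 0)
d = -283/2 (d = (11 + (5 + 16)*(-10 - 4))/2 = (11 + 21*(-14))*(½) = (11 - 294)*(½) = -283*½ = -283/2 ≈ -141.50)
d - (29 - 25*F) = -283/2 - (29 - 25*0) = -283/2 - (29 + 0) = -283/2 - 1*29 = -283/2 - 29 = -341/2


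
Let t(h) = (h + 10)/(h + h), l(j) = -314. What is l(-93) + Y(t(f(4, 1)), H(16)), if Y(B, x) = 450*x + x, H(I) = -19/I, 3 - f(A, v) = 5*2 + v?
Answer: -13593/16 ≈ -849.56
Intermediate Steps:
f(A, v) = -7 - v (f(A, v) = 3 - (5*2 + v) = 3 - (10 + v) = 3 + (-10 - v) = -7 - v)
t(h) = (10 + h)/(2*h) (t(h) = (10 + h)/((2*h)) = (10 + h)*(1/(2*h)) = (10 + h)/(2*h))
Y(B, x) = 451*x
l(-93) + Y(t(f(4, 1)), H(16)) = -314 + 451*(-19/16) = -314 - 8569/16 = -13593/16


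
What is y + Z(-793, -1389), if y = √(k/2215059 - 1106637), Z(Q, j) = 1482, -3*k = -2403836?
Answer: 1482 + 29*I*√6456239697990929/2215059 ≈ 1482.0 + 1052.0*I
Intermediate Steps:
k = 2403836/3 (k = -⅓*(-2403836) = 2403836/3 ≈ 8.0128e+5)
y = 29*I*√6456239697990929/2215059 (y = √((2403836/3)/2215059 - 1106637) = √((2403836/3)*(1/2215059) - 1106637) = √(2403836/6645177 - 1106637) = √(-7353796335913/6645177) = 29*I*√6456239697990929/2215059 ≈ 1052.0*I)
y + Z(-793, -1389) = 29*I*√6456239697990929/2215059 + 1482 = 1482 + 29*I*√6456239697990929/2215059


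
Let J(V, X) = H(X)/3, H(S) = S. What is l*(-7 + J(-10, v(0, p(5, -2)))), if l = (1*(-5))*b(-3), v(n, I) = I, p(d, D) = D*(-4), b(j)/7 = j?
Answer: -455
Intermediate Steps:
b(j) = 7*j
p(d, D) = -4*D
J(V, X) = X/3
l = 105 (l = (1*(-5))*(7*(-3)) = -5*(-21) = 105)
l*(-7 + J(-10, v(0, p(5, -2)))) = 105*(-7 + (-4*(-2))/3) = 105*(-7 + (⅓)*8) = 105*(-7 + 8/3) = 105*(-13/3) = -455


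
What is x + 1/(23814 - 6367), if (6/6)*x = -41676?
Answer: -727121171/17447 ≈ -41676.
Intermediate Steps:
x = -41676
x + 1/(23814 - 6367) = -41676 + 1/(23814 - 6367) = -41676 + 1/17447 = -727121171/17447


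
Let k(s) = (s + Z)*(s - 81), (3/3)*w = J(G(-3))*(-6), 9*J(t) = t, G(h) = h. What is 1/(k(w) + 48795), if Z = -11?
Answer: 1/49506 ≈ 2.0200e-5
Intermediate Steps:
J(t) = t/9
w = 2 (w = ((1/9)*(-3))*(-6) = -1/3*(-6) = 2)
k(s) = (-81 + s)*(-11 + s) (k(s) = (s - 11)*(s - 81) = (-11 + s)*(-81 + s) = (-81 + s)*(-11 + s))
1/(k(w) + 48795) = 1/((891 + 2**2 - 92*2) + 48795) = 1/((891 + 4 - 184) + 48795) = 1/(711 + 48795) = 1/49506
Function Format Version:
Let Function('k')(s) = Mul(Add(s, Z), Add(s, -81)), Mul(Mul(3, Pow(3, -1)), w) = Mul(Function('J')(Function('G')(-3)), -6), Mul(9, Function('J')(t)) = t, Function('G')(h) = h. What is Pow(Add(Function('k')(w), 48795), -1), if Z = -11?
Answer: Rational(1, 49506) ≈ 2.0200e-5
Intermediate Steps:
Function('J')(t) = Mul(Rational(1, 9), t)
w = 2 (w = Mul(Mul(Rational(1, 9), -3), -6) = Mul(Rational(-1, 3), -6) = 2)
Function('k')(s) = Mul(Add(-81, s), Add(-11, s)) (Function('k')(s) = Mul(Add(s, -11), Add(s, -81)) = Mul(Add(-11, s), Add(-81, s)) = Mul(Add(-81, s), Add(-11, s)))
Pow(Add(Function('k')(w), 48795), -1) = Pow(Add(Add(891, Pow(2, 2), Mul(-92, 2)), 48795), -1) = Pow(Add(Add(891, 4, -184), 48795), -1) = Pow(Add(711, 48795), -1) = Pow(49506, -1) = Rational(1, 49506)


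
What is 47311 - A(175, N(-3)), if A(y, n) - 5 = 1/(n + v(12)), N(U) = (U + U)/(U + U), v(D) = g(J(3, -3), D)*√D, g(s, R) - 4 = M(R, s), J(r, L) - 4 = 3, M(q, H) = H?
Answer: 68641007/1451 - 22*√3/1451 ≈ 47306.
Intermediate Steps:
J(r, L) = 7 (J(r, L) = 4 + 3 = 7)
g(s, R) = 4 + s
v(D) = 11*√D (v(D) = (4 + 7)*√D = 11*√D)
N(U) = 1 (N(U) = (2*U)/((2*U)) = (2*U)*(1/(2*U)) = 1)
A(y, n) = 5 + 1/(n + 22*√3) (A(y, n) = 5 + 1/(n + 11*√12) = 5 + 1/(n + 11*(2*√3)) = 5 + 1/(n + 22*√3))
47311 - A(175, N(-3)) = 47311 - (1 + 5*1 + 110*√3)/(1 + 22*√3) = 47311 - (1 + 5 + 110*√3)/(1 + 22*√3) = 47311 - (6 + 110*√3)/(1 + 22*√3)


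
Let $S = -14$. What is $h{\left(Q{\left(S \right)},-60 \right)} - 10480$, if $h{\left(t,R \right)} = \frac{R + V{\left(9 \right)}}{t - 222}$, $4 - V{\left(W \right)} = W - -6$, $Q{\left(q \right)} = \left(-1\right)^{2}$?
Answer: $- \frac{2316009}{221} \approx -10480.0$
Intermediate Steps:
$Q{\left(q \right)} = 1$
$V{\left(W \right)} = -2 - W$ ($V{\left(W \right)} = 4 - \left(W - -6\right) = 4 - \left(W + 6\right) = 4 - \left(6 + W\right) = -2 - W$)
$h{\left(t,R \right)} = \frac{-11 + R}{-222 + t}$ ($h{\left(t,R \right)} = \frac{R - 11}{t - 222} = \frac{R - 11}{-222 + t} = \frac{-11 + R}{-222 + t}$)
$h{\left(Q{\left(S \right)},-60 \right)} - 10480 = \frac{-11 - 60}{-222 + 1} - 10480 = \frac{1}{-221} \left(-71\right) - 10480 = \left(- \frac{1}{221}\right) \left(-71\right) - 10480 = \frac{71}{221} - 10480 = - \frac{2316009}{221}$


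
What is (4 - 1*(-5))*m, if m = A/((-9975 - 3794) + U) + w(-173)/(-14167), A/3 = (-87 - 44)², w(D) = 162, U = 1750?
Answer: -6581760651/170273173 ≈ -38.654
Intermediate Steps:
A = 51483 (A = 3*(-87 - 44)² = 3*(-131)² = 3*17161 = 51483)
m = -731306739/170273173 (m = 51483/((-9975 - 3794) + 1750) + 162/(-14167) = 51483/(-13769 + 1750) + 162*(-1/14167) = 51483/(-12019) - 162/14167 = 51483*(-1/12019) - 162/14167 = -51483/12019 - 162/14167 = -731306739/170273173 ≈ -4.2949)
(4 - 1*(-5))*m = (4 - 1*(-5))*(-731306739/170273173) = (4 + 5)*(-731306739/170273173) = 9*(-731306739/170273173) = -6581760651/170273173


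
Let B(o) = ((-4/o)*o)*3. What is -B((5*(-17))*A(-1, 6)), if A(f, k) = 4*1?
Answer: 12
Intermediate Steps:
A(f, k) = 4
B(o) = -12 (B(o) = -4*3 = -12)
-B((5*(-17))*A(-1, 6)) = -1*(-12) = 12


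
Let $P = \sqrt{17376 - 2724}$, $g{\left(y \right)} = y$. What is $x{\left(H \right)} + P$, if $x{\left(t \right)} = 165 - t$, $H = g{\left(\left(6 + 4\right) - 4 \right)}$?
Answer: $159 + 6 \sqrt{407} \approx 280.05$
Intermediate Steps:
$H = 6$ ($H = \left(6 + 4\right) - 4 = 10 - 4 = 6$)
$P = 6 \sqrt{407}$ ($P = \sqrt{14652} = 6 \sqrt{407} \approx 121.05$)
$x{\left(H \right)} + P = \left(165 - 6\right) + 6 \sqrt{407} = 159 + 6 \sqrt{407}$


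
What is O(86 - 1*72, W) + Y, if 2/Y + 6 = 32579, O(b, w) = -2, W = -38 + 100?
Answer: -65144/32573 ≈ -1.9999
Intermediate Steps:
W = 62
Y = 2/32573 (Y = 2/(-6 + 32579) = 2/32573 ≈ 6.1401e-5)
O(86 - 1*72, W) + Y = -2 + 2/32573 = -65144/32573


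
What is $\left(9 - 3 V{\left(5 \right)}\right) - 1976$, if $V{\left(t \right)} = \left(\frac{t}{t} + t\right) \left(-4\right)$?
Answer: $-1895$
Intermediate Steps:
$V{\left(t \right)} = -4 - 4 t$ ($V{\left(t \right)} = \left(1 + t\right) \left(-4\right) = -4 - 4 t$)
$\left(9 - 3 V{\left(5 \right)}\right) - 1976 = \left(9 - 3 \left(-4 - 20\right)\right) - 1976 = \left(9 - -72\right) - 1976 = \left(9 + 72\right) - 1976 = 81 - 1976 = -1895$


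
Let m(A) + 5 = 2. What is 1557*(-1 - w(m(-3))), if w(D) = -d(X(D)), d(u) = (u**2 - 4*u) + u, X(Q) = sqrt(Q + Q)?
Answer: -10899 - 4671*I*sqrt(6) ≈ -10899.0 - 11442.0*I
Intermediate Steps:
m(A) = -3 (m(A) = -5 + 2 = -3)
X(Q) = sqrt(2)*sqrt(Q) (X(Q) = sqrt(2*Q) = sqrt(2)*sqrt(Q))
d(u) = u**2 - 3*u
w(D) = -sqrt(2)*sqrt(D)*(-3 + sqrt(2)*sqrt(D))
1557*(-1 - w(m(-3))) = 1557*(-1 - (-2*(-3) + 3*sqrt(2)*sqrt(-3))) = 1557*(-1 - (6 + 3*sqrt(2)*(I*sqrt(3)))) = 1557*(-1 - (6 + 3*I*sqrt(6))) = 1557*(-1 + (-6 - 3*I*sqrt(6))) = 1557*(-7 - 3*I*sqrt(6)) = -10899 - 4671*I*sqrt(6)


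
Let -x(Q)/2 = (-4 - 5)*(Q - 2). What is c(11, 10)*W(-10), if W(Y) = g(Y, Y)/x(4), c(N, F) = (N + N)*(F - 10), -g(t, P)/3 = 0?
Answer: 0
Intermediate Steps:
g(t, P) = 0 (g(t, P) = -3*0 = 0)
c(N, F) = 2*N*(-10 + F) (c(N, F) = (2*N)*(-10 + F) = 2*N*(-10 + F))
x(Q) = -36 + 18*Q (x(Q) = -2*(-4 - 5)*(Q - 2) = -(-18)*(-2 + Q) = -2*(18 - 9*Q) = -36 + 18*Q)
W(Y) = 0 (W(Y) = 0/(-36 + 18*4) = 0/(-36 + 72) = 0/36 = 0*(1/36) = 0)
c(11, 10)*W(-10) = (2*11*(-10 + 10))*0 = (2*11*0)*0 = 0*0 = 0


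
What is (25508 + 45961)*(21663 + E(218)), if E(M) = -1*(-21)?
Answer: 1549733796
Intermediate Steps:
E(M) = 21
(25508 + 45961)*(21663 + E(218)) = (25508 + 45961)*(21663 + 21) = 71469*21684 = 1549733796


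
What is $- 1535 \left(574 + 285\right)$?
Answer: $-1318565$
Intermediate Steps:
$- 1535 \left(574 + 285\right) = \left(-1535\right) 859 = -1318565$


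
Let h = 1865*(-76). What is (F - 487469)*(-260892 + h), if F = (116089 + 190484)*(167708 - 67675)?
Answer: -12347487134286080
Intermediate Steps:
F = 30667416909 (F = 306573*100033 = 30667416909)
h = -141740
(F - 487469)*(-260892 + h) = (30667416909 - 487469)*(-260892 - 141740) = 30666929440*(-402632) = -12347487134286080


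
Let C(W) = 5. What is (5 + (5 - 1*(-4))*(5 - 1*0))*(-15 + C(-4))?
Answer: -500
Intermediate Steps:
(5 + (5 - 1*(-4))*(5 - 1*0))*(-15 + C(-4)) = (5 + (5 - 1*(-4))*(5 - 1*0))*(-15 + 5) = (5 + (5 + 4)*(5 + 0))*(-10) = (5 + 9*5)*(-10) = (5 + 45)*(-10) = 50*(-10) = -500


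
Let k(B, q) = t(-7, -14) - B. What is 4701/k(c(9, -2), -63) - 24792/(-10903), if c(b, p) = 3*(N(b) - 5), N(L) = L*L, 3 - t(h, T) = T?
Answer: -46023891/2300533 ≈ -20.006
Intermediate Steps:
t(h, T) = 3 - T
N(L) = L²
c(b, p) = -15 + 3*b² (c(b, p) = 3*(b² - 5) = 3*(-5 + b²) = -15 + 3*b²)
k(B, q) = 17 - B (k(B, q) = (3 - 1*(-14)) - B = (3 + 14) - B = 17 - B)
4701/k(c(9, -2), -63) - 24792/(-10903) = 4701/(17 - (-15 + 3*9²)) - 24792/(-10903) = 4701/(17 - (-15 + 3*81)) - 24792*(-1/10903) = 4701/(17 - (-15 + 243)) + 24792/10903 = 4701/(17 - 1*228) + 24792/10903 = 4701/(17 - 228) + 24792/10903 = 4701/(-211) + 24792/10903 = 4701*(-1/211) + 24792/10903 = -4701/211 + 24792/10903 = -46023891/2300533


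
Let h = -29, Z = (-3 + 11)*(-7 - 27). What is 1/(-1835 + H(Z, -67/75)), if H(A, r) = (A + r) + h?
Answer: -75/160267 ≈ -0.00046797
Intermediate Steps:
Z = -272 (Z = 8*(-34) = -272)
H(A, r) = -29 + A + r (H(A, r) = (A + r) - 29 = -29 + A + r)
1/(-1835 + H(Z, -67/75)) = 1/(-1835 + (-29 - 272 - 67/75)) = 1/(-1835 - 22642/75) = 1/(-160267/75) = -75/160267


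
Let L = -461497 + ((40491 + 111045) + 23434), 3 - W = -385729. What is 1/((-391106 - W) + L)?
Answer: -1/1063365 ≈ -9.4041e-7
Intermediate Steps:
W = 385732 (W = 3 - 1*(-385729) = 3 + 385729 = 385732)
L = -286527 (L = -461497 + (151536 + 23434) = -461497 + 174970 = -286527)
1/((-391106 - W) + L) = 1/((-391106 - 1*385732) - 286527) = 1/((-391106 - 385732) - 286527) = 1/(-776838 - 286527) = 1/(-1063365) = -1/1063365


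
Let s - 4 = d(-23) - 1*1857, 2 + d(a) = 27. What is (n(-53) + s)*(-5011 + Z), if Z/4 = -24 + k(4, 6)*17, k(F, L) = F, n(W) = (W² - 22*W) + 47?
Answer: -10607990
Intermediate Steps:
d(a) = 25 (d(a) = -2 + 27 = 25)
n(W) = 47 + W² - 22*W
s = -1828 (s = 4 + (25 - 1*1857) = 4 + (25 - 1857) = 4 - 1832 = -1828)
Z = 176 (Z = 4*(-24 + 4*17) = 4*(-24 + 68) = 4*44 = 176)
(n(-53) + s)*(-5011 + Z) = ((47 + (-53)² - 22*(-53)) - 1828)*(-5011 + 176) = ((47 + 2809 + 1166) - 1828)*(-4835) = (4022 - 1828)*(-4835) = 2194*(-4835) = -10607990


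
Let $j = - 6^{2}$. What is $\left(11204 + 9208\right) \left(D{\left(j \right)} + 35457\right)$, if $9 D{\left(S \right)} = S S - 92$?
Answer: $726478956$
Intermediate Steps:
$j = -36$ ($j = \left(-1\right) 36 = -36$)
$D{\left(S \right)} = - \frac{92}{9} + \frac{S^{2}}{9}$ ($D{\left(S \right)} = \frac{S S - 92}{9} = \frac{S^{2} - 92}{9} = \frac{-92 + S^{2}}{9} = - \frac{92}{9} + \frac{S^{2}}{9}$)
$\left(11204 + 9208\right) \left(D{\left(j \right)} + 35457\right) = \left(11204 + 9208\right) \left(\left(- \frac{92}{9} + \frac{\left(-36\right)^{2}}{9}\right) + 35457\right) = 20412 \left(\left(- \frac{92}{9} + \frac{1}{9} \cdot 1296\right) + 35457\right) = 20412 \left(\left(- \frac{92}{9} + 144\right) + 35457\right) = 20412 \left(\frac{1204}{9} + 35457\right) = 20412 \cdot \frac{320317}{9} = 726478956$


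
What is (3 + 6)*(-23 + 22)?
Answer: -9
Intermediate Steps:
(3 + 6)*(-23 + 22) = 9*(-1) = -9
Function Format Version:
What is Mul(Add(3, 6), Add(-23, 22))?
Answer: -9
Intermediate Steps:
Mul(Add(3, 6), Add(-23, 22)) = Mul(9, -1) = -9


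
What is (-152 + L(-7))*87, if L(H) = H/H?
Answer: -13137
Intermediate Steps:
L(H) = 1
(-152 + L(-7))*87 = (-152 + 1)*87 = -151*87 = -13137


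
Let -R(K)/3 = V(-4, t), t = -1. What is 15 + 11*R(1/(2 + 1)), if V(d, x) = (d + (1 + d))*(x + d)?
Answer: -1140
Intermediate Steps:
V(d, x) = (1 + 2*d)*(d + x)
R(K) = -105 (R(K) = -3*(-4 - 1 + 2*(-4)² + 2*(-4)*(-1)) = -3*(-4 - 1 + 2*16 + 8) = -3*(-4 - 1 + 32 + 8) = -3*35 = -105)
15 + 11*R(1/(2 + 1)) = 15 + 11*(-105) = 15 - 1155 = -1140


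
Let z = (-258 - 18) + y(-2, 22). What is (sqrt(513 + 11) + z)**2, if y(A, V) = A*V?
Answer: 102924 - 1280*sqrt(131) ≈ 88274.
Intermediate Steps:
z = -320 (z = (-258 - 18) - 2*22 = -276 - 44 = -320)
(sqrt(513 + 11) + z)**2 = (sqrt(513 + 11) - 320)**2 = (sqrt(524) - 320)**2 = (2*sqrt(131) - 320)**2 = (-320 + 2*sqrt(131))**2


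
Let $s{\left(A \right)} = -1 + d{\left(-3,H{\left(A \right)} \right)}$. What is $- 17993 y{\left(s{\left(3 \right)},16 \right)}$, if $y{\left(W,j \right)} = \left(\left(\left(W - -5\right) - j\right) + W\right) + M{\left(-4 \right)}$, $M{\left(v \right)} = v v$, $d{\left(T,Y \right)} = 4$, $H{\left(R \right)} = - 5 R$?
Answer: $-197923$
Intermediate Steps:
$M{\left(v \right)} = v^{2}$
$s{\left(A \right)} = 3$ ($s{\left(A \right)} = -1 + 4 = 3$)
$y{\left(W,j \right)} = 21 - j + 2 W$ ($y{\left(W,j \right)} = \left(\left(\left(W - -5\right) - j\right) + W\right) + \left(-4\right)^{2} = \left(\left(\left(W + 5\right) - j\right) + W\right) + 16 = \left(\left(\left(5 + W\right) - j\right) + W\right) + 16 = \left(\left(5 + W - j\right) + W\right) + 16 = \left(5 - j + 2 W\right) + 16 = 21 - j + 2 W$)
$- 17993 y{\left(s{\left(3 \right)},16 \right)} = - 17993 \left(21 - 16 + 2 \cdot 3\right) = - 17993 \left(21 - 16 + 6\right) = \left(-17993\right) 11 = -197923$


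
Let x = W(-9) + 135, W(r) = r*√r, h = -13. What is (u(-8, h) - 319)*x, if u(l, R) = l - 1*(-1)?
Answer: -44010 + 8802*I ≈ -44010.0 + 8802.0*I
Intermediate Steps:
W(r) = r^(3/2)
u(l, R) = 1 + l (u(l, R) = l + 1 = 1 + l)
x = 135 - 27*I (x = (-9)^(3/2) + 135 = -27*I + 135 = 135 - 27*I ≈ 135.0 - 27.0*I)
(u(-8, h) - 319)*x = ((1 - 8) - 319)*(135 - 27*I) = (-7 - 319)*(135 - 27*I) = -326*(135 - 27*I) = -44010 + 8802*I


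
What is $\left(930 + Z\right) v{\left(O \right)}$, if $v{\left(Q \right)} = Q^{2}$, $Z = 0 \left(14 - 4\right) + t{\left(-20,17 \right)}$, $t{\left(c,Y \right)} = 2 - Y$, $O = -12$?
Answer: $131760$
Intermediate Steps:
$Z = -15$ ($Z = 0 \left(14 - 4\right) + \left(2 - 17\right) = 0 \cdot 10 - 15 = 0 - 15 = -15$)
$\left(930 + Z\right) v{\left(O \right)} = \left(930 - 15\right) \left(-12\right)^{2} = 915 \cdot 144 = 131760$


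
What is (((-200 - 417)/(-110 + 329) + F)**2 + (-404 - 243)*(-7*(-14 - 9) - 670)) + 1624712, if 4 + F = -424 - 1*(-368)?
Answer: 93906727684/47961 ≈ 1.9580e+6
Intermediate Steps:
F = -60 (F = -4 + (-424 - 1*(-368)) = -4 + (-424 + 368) = -4 - 56 = -60)
(((-200 - 417)/(-110 + 329) + F)**2 + (-404 - 243)*(-7*(-14 - 9) - 670)) + 1624712 = (((-200 - 417)/(-110 + 329) - 60)**2 + (-404 - 243)*(-7*(-14 - 9) - 670)) + 1624712 = ((-617/219 - 60)**2 - 647*(-7*(-23) - 670)) + 1624712 = ((-617*1/219 - 60)**2 - 647*(161 - 670)) + 1624712 = ((-617/219 - 60)**2 - 647*(-509)) + 1624712 = ((-13757/219)**2 + 329323) + 1624712 = (189255049/47961 + 329323) + 1624712 = 15983915452/47961 + 1624712 = 93906727684/47961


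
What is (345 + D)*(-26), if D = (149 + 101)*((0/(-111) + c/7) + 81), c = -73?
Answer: -3273790/7 ≈ -4.6768e+5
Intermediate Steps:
D = 123500/7 (D = (149 + 101)*((0/(-111) - 73/7) + 81) = 250*((0*(-1/111) - 73*1/7) + 81) = 250*((0 - 73/7) + 81) = 250*(-73/7 + 81) = 250*(494/7) = 123500/7 ≈ 17643.)
(345 + D)*(-26) = (345 + 123500/7)*(-26) = (125915/7)*(-26) = -3273790/7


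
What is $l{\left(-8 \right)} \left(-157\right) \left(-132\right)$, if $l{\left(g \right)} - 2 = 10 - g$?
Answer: $414480$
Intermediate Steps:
$l{\left(g \right)} = 12 - g$ ($l{\left(g \right)} = 2 - \left(-10 + g\right) = 12 - g$)
$l{\left(-8 \right)} \left(-157\right) \left(-132\right) = \left(12 - -8\right) \left(-157\right) \left(-132\right) = \left(12 + 8\right) \left(-157\right) \left(-132\right) = 20 \left(-157\right) \left(-132\right) = \left(-3140\right) \left(-132\right) = 414480$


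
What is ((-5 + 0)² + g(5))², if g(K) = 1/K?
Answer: 15876/25 ≈ 635.04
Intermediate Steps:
((-5 + 0)² + g(5))² = ((-5 + 0)² + 1/5)² = ((-5)² + ⅕)² = (25 + ⅕)² = (126/5)² = 15876/25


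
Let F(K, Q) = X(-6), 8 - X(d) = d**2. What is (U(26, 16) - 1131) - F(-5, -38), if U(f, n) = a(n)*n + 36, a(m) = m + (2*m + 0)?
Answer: -299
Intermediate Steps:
X(d) = 8 - d**2
a(m) = 3*m (a(m) = m + 2*m = 3*m)
F(K, Q) = -28 (F(K, Q) = 8 - 1*(-6)**2 = 8 - 1*36 = 8 - 36 = -28)
U(f, n) = 36 + 3*n**2 (U(f, n) = (3*n)*n + 36 = 3*n**2 + 36 = 36 + 3*n**2)
(U(26, 16) - 1131) - F(-5, -38) = ((36 + 3*16**2) - 1131) - 1*(-28) = ((36 + 3*256) - 1131) + 28 = ((36 + 768) - 1131) + 28 = (804 - 1131) + 28 = -327 + 28 = -299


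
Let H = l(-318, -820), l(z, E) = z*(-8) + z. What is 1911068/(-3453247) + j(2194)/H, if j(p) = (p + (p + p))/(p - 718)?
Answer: -21279693481/38591515188 ≈ -0.55141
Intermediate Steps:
l(z, E) = -7*z (l(z, E) = -8*z + z = -7*z)
H = 2226 (H = -7*(-318) = 2226)
j(p) = 3*p/(-718 + p) (j(p) = (p + 2*p)/(-718 + p) = (3*p)/(-718 + p) = 3*p/(-718 + p))
1911068/(-3453247) + j(2194)/H = 1911068/(-3453247) + (3*2194/(-718 + 2194))/2226 = 1911068*(-1/3453247) + (3*2194/1476)*(1/2226) = -1911068/3453247 + (3*2194*(1/1476))*(1/2226) = -1911068/3453247 + (1097/246)*(1/2226) = -1911068/3453247 + 1097/547596 = -21279693481/38591515188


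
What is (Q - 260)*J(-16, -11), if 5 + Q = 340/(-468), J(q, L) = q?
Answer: 497440/117 ≈ 4251.6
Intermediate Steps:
Q = -670/117 (Q = -5 + 340/(-468) = -5 + 340*(-1/468) = -5 - 85/117 = -670/117 ≈ -5.7265)
(Q - 260)*J(-16, -11) = (-670/117 - 260)*(-16) = -31090/117*(-16) = 497440/117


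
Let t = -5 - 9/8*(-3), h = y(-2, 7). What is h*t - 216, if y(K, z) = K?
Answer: -851/4 ≈ -212.75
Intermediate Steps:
h = -2
t = -13/8 (t = -5 - 9*⅛*(-3) = -5 - 9/8*(-3) = -5 + 27/8 = -13/8 ≈ -1.6250)
h*t - 216 = -2*(-13/8) - 216 = 13/4 - 216 = -851/4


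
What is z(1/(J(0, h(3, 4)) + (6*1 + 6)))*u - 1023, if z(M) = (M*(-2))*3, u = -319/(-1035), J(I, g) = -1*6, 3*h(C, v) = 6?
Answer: -1059124/1035 ≈ -1023.3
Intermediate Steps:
h(C, v) = 2 (h(C, v) = (⅓)*6 = 2)
J(I, g) = -6
u = 319/1035 (u = -319*(-1/1035) = 319/1035 ≈ 0.30821)
z(M) = -6*M (z(M) = -2*M*3 = -6*M)
z(1/(J(0, h(3, 4)) + (6*1 + 6)))*u - 1023 = -6/(-6 + (6*1 + 6))*(319/1035) - 1023 = -6/(-6 + (6 + 6))*(319/1035) - 1023 = -6/(-6 + 12)*(319/1035) - 1023 = -6/6*(319/1035) - 1023 = -6*⅙*(319/1035) - 1023 = -1*319/1035 - 1023 = -319/1035 - 1023 = -1059124/1035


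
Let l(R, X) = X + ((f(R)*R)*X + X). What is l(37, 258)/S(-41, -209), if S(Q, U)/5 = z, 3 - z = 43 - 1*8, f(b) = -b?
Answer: 176343/80 ≈ 2204.3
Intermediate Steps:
z = -32 (z = 3 - (43 - 1*8) = 3 - (43 - 8) = 3 - 1*35 = 3 - 35 = -32)
S(Q, U) = -160 (S(Q, U) = 5*(-32) = -160)
l(R, X) = 2*X - X*R² (l(R, X) = X + (((-R)*R)*X + X) = X + ((-R²)*X + X) = X + (-X*R² + X) = X + (X - X*R²) = 2*X - X*R²)
l(37, 258)/S(-41, -209) = (258*(2 - 1*37²))/(-160) = (258*(2 - 1*1369))*(-1/160) = (258*(2 - 1369))*(-1/160) = (258*(-1367))*(-1/160) = -352686*(-1/160) = 176343/80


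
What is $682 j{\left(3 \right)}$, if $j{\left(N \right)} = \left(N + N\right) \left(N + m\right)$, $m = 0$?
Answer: $12276$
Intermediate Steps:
$j{\left(N \right)} = 2 N^{2}$ ($j{\left(N \right)} = \left(N + N\right) \left(N + 0\right) = 2 N N = 2 N^{2}$)
$682 j{\left(3 \right)} = 682 \cdot 2 \cdot 3^{2} = 682 \cdot 2 \cdot 9 = 682 \cdot 18 = 12276$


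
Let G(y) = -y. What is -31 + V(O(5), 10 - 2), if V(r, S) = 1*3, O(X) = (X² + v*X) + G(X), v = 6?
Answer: -28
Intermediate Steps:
O(X) = X² + 5*X (O(X) = (X² + 6*X) - X = X² + 5*X)
V(r, S) = 3
-31 + V(O(5), 10 - 2) = -31 + 3 = -28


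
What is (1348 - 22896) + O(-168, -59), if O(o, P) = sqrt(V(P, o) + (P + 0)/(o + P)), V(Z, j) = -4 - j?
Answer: -21548 + 3*sqrt(940461)/227 ≈ -21535.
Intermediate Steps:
O(o, P) = sqrt(-4 - o + P/(P + o)) (O(o, P) = sqrt((-4 - o) + (P + 0)/(o + P)) = sqrt((-4 - o) + P/(P + o)) = sqrt(-4 - o + P/(P + o)))
(1348 - 22896) + O(-168, -59) = (1348 - 22896) + sqrt((-59 - (4 - 168)*(-59 - 168))/(-59 - 168)) = -21548 + sqrt((-59 - 1*(-164)*(-227))/(-227)) = -21548 + sqrt(-(-59 - 37228)/227) = -21548 + sqrt(-1/227*(-37287)) = -21548 + sqrt(37287/227) = -21548 + 3*sqrt(940461)/227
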